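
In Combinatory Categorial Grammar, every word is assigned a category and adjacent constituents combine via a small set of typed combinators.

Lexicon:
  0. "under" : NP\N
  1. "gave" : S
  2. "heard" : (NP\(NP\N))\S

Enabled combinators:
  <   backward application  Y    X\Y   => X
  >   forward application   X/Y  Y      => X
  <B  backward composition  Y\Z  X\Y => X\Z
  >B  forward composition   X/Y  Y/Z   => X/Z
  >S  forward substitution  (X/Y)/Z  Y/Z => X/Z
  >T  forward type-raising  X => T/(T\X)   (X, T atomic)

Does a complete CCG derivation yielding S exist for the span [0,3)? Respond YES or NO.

NO

NP\N S (NP\(NP\N))\S
CKY chart[0,3] = {N/(N\NP), NP, NP/(NP\NP), PP/(PP\NP), S/(S\NP)}; S ∉ chart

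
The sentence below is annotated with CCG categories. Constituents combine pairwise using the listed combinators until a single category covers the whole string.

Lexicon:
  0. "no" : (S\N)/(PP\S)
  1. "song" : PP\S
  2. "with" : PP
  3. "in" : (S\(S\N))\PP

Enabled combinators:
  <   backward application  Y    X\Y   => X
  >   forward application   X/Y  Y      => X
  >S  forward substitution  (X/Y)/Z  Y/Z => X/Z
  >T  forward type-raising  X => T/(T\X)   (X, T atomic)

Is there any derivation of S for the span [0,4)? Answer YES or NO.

[0,4] S   <
  [0,2] S\N   >
    [0,1] "no" : (S\N)/(PP\S)
    [1,2] "song" : PP\S
  [2,4] S\(S\N)   <
    [2,3] "with" : PP
    [3,4] "in" : (S\(S\N))\PP

YES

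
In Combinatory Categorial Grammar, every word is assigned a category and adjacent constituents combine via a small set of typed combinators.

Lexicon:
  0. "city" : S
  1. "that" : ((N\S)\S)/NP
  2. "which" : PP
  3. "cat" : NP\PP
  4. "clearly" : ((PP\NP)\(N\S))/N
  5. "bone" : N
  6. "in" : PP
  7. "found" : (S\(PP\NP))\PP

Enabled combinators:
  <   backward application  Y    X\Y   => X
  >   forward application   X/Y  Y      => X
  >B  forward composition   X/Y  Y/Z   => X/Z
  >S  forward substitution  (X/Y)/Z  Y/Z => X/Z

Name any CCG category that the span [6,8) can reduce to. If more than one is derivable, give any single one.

[0,8] S   <
  [0,6] PP\NP   <
    [0,4] N\S   <
      [0,1] "city" : S
      [1,4] (N\S)\S   >
        [1,2] "that" : ((N\S)\S)/NP
        [2,4] NP   <
          [2,3] "which" : PP
          [3,4] "cat" : NP\PP
    [4,6] (PP\NP)\(N\S)   >
      [4,5] "clearly" : ((PP\NP)\(N\S))/N
      [5,6] "bone" : N
  [6,8] S\(PP\NP)   <
    [6,7] "in" : PP
    [7,8] "found" : (S\(PP\NP))\PP

S\(PP\NP)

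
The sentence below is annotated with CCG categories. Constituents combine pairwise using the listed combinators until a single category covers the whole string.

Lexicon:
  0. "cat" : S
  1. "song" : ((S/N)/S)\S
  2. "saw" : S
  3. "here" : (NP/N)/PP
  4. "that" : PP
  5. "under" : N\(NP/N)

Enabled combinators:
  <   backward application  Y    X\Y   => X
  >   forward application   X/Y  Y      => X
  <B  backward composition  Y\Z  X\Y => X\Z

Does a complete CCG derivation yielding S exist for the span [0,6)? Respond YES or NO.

YES

[0,6] S   >
  [0,3] S/N   >
    [0,2] (S/N)/S   <
      [0,1] "cat" : S
      [1,2] "song" : ((S/N)/S)\S
    [2,3] "saw" : S
  [3,6] N   <
    [3,5] NP/N   >
      [3,4] "here" : (NP/N)/PP
      [4,5] "that" : PP
    [5,6] "under" : N\(NP/N)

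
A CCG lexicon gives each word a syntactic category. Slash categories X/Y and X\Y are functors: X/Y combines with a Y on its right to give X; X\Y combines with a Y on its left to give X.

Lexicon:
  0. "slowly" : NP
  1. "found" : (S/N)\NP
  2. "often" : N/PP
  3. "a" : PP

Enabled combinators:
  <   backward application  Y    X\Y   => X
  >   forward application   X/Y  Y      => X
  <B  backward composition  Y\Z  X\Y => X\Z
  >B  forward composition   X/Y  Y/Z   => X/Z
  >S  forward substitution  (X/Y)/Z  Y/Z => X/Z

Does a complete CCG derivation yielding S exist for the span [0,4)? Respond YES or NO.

YES

[0,4] S   >
  [0,2] S/N   <
    [0,1] "slowly" : NP
    [1,2] "found" : (S/N)\NP
  [2,4] N   >
    [2,3] "often" : N/PP
    [3,4] "a" : PP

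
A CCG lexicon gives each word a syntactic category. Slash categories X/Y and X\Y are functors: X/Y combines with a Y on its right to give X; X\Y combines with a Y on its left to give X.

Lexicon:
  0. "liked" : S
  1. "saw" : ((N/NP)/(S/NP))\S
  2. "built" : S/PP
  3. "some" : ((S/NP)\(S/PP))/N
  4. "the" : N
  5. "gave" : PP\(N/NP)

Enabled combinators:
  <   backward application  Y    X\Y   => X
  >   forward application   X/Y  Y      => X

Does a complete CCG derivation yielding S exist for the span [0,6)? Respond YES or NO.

S ((N/NP)/(S/NP))\S S/PP ((S/NP)\(S/PP))/N N PP\(N/NP)
CKY chart[0,6] = {PP}; S ∉ chart

NO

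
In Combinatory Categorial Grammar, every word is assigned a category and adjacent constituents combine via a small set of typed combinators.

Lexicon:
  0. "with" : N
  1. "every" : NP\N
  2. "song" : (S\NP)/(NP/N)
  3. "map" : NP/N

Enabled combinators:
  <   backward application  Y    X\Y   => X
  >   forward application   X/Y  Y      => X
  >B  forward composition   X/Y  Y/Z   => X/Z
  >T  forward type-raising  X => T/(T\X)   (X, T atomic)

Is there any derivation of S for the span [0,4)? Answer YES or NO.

YES

[0,4] S   <
  [0,2] NP   <
    [0,1] "with" : N
    [1,2] "every" : NP\N
  [2,4] S\NP   >
    [2,3] "song" : (S\NP)/(NP/N)
    [3,4] "map" : NP/N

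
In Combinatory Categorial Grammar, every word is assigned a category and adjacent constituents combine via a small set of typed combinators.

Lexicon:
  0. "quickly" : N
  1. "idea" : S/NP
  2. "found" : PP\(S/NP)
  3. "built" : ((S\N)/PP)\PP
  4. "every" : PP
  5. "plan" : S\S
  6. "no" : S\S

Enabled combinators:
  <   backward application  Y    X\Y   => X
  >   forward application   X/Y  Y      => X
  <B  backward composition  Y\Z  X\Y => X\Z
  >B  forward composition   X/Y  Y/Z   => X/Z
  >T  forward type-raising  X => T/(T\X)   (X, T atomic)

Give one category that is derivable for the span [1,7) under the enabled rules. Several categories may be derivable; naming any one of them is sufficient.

[0,7] S   >
  [0,1] S/(S\N)   >T
    [0,1] "quickly" : N
  [1,7] S\N   <B
    [1,5] S\N   >
      [1,4] (S\N)/PP   <
        [1,3] PP   <
          [1,2] "idea" : S/NP
          [2,3] "found" : PP\(S/NP)
        [3,4] "built" : ((S\N)/PP)\PP
      [4,5] "every" : PP
    [5,7] S\S   <B
      [5,6] "plan" : S\S
      [6,7] "no" : S\S

S\N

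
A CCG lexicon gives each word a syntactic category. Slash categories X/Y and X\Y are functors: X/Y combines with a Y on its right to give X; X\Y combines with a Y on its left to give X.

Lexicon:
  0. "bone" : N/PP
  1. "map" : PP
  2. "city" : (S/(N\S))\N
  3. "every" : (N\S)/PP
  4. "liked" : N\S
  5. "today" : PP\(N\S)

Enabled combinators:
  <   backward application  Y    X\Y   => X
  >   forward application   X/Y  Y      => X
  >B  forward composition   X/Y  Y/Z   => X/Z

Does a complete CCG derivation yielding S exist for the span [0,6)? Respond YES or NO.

[0,6] S   >
  [0,3] S/(N\S)   <
    [0,2] N   >
      [0,1] "bone" : N/PP
      [1,2] "map" : PP
    [2,3] "city" : (S/(N\S))\N
  [3,6] N\S   >
    [3,4] "every" : (N\S)/PP
    [4,6] PP   <
      [4,5] "liked" : N\S
      [5,6] "today" : PP\(N\S)

YES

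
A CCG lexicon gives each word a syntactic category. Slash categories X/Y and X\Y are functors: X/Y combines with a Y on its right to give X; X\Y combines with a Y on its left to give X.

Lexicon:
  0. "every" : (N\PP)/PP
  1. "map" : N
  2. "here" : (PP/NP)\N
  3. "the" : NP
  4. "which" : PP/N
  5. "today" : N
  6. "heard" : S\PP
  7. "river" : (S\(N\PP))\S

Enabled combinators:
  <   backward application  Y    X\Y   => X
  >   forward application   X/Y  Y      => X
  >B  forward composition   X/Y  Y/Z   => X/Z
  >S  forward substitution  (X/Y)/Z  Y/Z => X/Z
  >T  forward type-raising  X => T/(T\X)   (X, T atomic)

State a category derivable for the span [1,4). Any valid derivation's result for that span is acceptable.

[0,8] S   <
  [0,4] N\PP   >
    [0,1] "every" : (N\PP)/PP
    [1,4] PP   >
      [1,3] PP/NP   <
        [1,2] "map" : N
        [2,3] "here" : (PP/NP)\N
      [3,4] "the" : NP
  [4,8] S\(N\PP)   <
    [4,7] S   <
      [4,6] PP   >
        [4,5] "which" : PP/N
        [5,6] "today" : N
      [6,7] "heard" : S\PP
    [7,8] "river" : (S\(N\PP))\S

PP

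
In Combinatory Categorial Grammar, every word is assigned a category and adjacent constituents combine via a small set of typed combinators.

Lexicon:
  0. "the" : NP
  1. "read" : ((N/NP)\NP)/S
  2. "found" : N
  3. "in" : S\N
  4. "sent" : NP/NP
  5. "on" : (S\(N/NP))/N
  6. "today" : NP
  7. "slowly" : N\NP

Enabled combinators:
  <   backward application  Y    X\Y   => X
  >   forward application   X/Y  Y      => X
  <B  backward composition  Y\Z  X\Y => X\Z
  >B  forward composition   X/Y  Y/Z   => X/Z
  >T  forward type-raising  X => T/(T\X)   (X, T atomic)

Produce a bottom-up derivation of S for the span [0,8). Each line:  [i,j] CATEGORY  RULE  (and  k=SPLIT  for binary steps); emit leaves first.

[0,1] NP  lex  "the"
[1,2] ((N/NP)\NP)/S  lex  "read"
[2,3] N  lex  "found"
[3,4] S\N  lex  "in"
[2,4] S  <  k=3
[1,4] (N/NP)\NP  >  k=2
[0,4] N/NP  <  k=1
[4,5] NP/NP  lex  "sent"
[0,5] N/NP  >B  k=4
[5,6] (S\(N/NP))/N  lex  "on"
[6,7] NP  lex  "today"
[7,8] N\NP  lex  "slowly"
[6,8] N  <  k=7
[5,8] S\(N/NP)  >  k=6
[0,8] S  <  k=5

[0,8] S   <
  [0,5] N/NP   >B
    [0,4] N/NP   <
      [0,1] "the" : NP
      [1,4] (N/NP)\NP   >
        [1,2] "read" : ((N/NP)\NP)/S
        [2,4] S   <
          [2,3] "found" : N
          [3,4] "in" : S\N
    [4,5] "sent" : NP/NP
  [5,8] S\(N/NP)   >
    [5,6] "on" : (S\(N/NP))/N
    [6,8] N   <
      [6,7] "today" : NP
      [7,8] "slowly" : N\NP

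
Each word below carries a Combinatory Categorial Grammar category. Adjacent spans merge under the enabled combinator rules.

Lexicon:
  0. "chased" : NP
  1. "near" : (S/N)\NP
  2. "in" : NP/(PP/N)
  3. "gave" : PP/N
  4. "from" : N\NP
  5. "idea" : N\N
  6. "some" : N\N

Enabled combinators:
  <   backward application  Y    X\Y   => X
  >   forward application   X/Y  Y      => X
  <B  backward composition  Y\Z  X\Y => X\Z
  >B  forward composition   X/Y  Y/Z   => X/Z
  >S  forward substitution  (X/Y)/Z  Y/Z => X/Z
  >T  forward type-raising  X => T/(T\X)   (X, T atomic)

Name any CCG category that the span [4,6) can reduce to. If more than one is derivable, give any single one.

[0,7] S   >
  [0,2] S/N   <
    [0,1] "chased" : NP
    [1,2] "near" : (S/N)\NP
  [2,7] N   <
    [2,4] NP   >
      [2,3] "in" : NP/(PP/N)
      [3,4] "gave" : PP/N
    [4,7] N\NP   <B
      [4,6] N\NP   <B
        [4,5] "from" : N\NP
        [5,6] "idea" : N\N
      [6,7] "some" : N\N

N\NP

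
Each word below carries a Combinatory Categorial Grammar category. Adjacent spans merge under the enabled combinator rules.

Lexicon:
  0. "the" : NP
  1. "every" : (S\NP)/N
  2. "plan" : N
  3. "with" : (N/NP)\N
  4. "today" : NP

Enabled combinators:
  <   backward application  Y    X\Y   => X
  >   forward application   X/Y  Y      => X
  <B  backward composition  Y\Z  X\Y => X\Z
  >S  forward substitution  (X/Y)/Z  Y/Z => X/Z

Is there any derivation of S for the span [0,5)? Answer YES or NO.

[0,5] S   <
  [0,1] "the" : NP
  [1,5] S\NP   >
    [1,2] "every" : (S\NP)/N
    [2,5] N   >
      [2,4] N/NP   <
        [2,3] "plan" : N
        [3,4] "with" : (N/NP)\N
      [4,5] "today" : NP

YES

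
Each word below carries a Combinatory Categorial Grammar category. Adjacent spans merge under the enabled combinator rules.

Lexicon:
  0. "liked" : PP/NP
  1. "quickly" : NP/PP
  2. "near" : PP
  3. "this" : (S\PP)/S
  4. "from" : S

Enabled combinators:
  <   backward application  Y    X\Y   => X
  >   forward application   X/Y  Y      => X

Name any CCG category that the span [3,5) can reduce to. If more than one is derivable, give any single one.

S\PP

[0,5] S   <
  [0,3] PP   >
    [0,1] "liked" : PP/NP
    [1,3] NP   >
      [1,2] "quickly" : NP/PP
      [2,3] "near" : PP
  [3,5] S\PP   >
    [3,4] "this" : (S\PP)/S
    [4,5] "from" : S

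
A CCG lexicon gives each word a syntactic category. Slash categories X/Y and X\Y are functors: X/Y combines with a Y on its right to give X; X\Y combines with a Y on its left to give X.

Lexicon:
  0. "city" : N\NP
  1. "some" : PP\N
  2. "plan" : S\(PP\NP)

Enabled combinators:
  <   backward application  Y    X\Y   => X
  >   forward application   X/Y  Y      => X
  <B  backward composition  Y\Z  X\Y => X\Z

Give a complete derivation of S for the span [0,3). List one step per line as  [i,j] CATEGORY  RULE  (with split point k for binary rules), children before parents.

[0,3] S   <
  [0,2] PP\NP   <B
    [0,1] "city" : N\NP
    [1,2] "some" : PP\N
  [2,3] "plan" : S\(PP\NP)

[0,1] N\NP  lex  "city"
[1,2] PP\N  lex  "some"
[0,2] PP\NP  <B  k=1
[2,3] S\(PP\NP)  lex  "plan"
[0,3] S  <  k=2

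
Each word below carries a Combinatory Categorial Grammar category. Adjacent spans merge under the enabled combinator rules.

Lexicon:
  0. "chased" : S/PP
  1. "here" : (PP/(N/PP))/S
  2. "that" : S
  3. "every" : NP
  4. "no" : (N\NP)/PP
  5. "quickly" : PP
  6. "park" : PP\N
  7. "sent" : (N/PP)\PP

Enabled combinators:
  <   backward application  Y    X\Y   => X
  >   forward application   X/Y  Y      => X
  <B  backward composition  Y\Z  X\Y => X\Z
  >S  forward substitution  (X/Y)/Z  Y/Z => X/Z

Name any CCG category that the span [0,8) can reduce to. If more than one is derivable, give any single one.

[0,8] S   >
  [0,1] "chased" : S/PP
  [1,8] PP   >
    [1,3] PP/(N/PP)   >
      [1,2] "here" : (PP/(N/PP))/S
      [2,3] "that" : S
    [3,8] N/PP   <
      [3,7] PP   <
        [3,4] "every" : NP
        [4,7] PP\NP   <B
          [4,6] N\NP   >
            [4,5] "no" : (N\NP)/PP
            [5,6] "quickly" : PP
          [6,7] "park" : PP\N
      [7,8] "sent" : (N/PP)\PP

S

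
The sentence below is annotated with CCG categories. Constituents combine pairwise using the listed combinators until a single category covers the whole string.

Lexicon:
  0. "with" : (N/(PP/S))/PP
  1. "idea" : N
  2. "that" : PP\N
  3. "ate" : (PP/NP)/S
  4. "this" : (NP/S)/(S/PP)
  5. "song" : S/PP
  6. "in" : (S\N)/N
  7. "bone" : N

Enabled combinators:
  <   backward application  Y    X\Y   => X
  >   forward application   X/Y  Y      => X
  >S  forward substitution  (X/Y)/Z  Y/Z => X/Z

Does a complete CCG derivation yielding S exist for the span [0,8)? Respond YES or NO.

YES

[0,8] S   <
  [0,6] N   >
    [0,3] N/(PP/S)   >
      [0,1] "with" : (N/(PP/S))/PP
      [1,3] PP   <
        [1,2] "idea" : N
        [2,3] "that" : PP\N
    [3,6] PP/S   >S
      [3,4] "ate" : (PP/NP)/S
      [4,6] NP/S   >
        [4,5] "this" : (NP/S)/(S/PP)
        [5,6] "song" : S/PP
  [6,8] S\N   >
    [6,7] "in" : (S\N)/N
    [7,8] "bone" : N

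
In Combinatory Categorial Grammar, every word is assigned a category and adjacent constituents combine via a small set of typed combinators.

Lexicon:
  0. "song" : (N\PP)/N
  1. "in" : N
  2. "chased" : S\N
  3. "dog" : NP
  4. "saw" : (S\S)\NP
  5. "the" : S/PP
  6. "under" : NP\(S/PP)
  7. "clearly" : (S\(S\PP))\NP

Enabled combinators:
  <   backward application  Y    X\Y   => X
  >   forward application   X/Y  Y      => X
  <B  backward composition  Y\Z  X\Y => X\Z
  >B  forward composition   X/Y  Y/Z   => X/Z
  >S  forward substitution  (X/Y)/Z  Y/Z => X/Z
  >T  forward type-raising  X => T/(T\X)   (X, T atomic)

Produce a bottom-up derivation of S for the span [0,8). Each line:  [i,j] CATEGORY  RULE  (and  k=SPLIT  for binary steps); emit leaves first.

[0,8] S   <
  [0,5] S\PP   <B
    [0,3] S\PP   <B
      [0,2] N\PP   >
        [0,1] "song" : (N\PP)/N
        [1,2] "in" : N
      [2,3] "chased" : S\N
    [3,5] S\S   <
      [3,4] "dog" : NP
      [4,5] "saw" : (S\S)\NP
  [5,8] S\(S\PP)   <
    [5,7] NP   <
      [5,6] "the" : S/PP
      [6,7] "under" : NP\(S/PP)
    [7,8] "clearly" : (S\(S\PP))\NP

[0,1] (N\PP)/N  lex  "song"
[1,2] N  lex  "in"
[0,2] N\PP  >  k=1
[2,3] S\N  lex  "chased"
[0,3] S\PP  <B  k=2
[3,4] NP  lex  "dog"
[4,5] (S\S)\NP  lex  "saw"
[3,5] S\S  <  k=4
[0,5] S\PP  <B  k=3
[5,6] S/PP  lex  "the"
[6,7] NP\(S/PP)  lex  "under"
[5,7] NP  <  k=6
[7,8] (S\(S\PP))\NP  lex  "clearly"
[5,8] S\(S\PP)  <  k=7
[0,8] S  <  k=5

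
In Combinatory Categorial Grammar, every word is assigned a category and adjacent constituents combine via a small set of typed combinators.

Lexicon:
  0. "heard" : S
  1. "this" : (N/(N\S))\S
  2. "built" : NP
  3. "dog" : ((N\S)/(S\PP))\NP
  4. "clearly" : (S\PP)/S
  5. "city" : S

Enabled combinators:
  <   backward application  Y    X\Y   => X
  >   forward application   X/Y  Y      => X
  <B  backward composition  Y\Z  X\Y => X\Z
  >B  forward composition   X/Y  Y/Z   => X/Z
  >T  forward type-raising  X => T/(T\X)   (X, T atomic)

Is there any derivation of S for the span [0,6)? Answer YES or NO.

S (N/(N\S))\S NP ((N\S)/(S\PP))\NP (S\PP)/S S
CKY chart[0,6] = {N, N/(N\N), N/(S\S), NP/(NP\N), PP/(PP\N), S/(S\N)}; S ∉ chart

NO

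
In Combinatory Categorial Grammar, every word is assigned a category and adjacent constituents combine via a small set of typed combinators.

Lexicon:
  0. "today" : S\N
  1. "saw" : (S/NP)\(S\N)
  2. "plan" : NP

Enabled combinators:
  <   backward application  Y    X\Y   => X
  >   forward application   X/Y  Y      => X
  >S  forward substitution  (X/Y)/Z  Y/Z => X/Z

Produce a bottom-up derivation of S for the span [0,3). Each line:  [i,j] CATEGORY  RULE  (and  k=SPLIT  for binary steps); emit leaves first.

[0,1] S\N  lex  "today"
[1,2] (S/NP)\(S\N)  lex  "saw"
[0,2] S/NP  <  k=1
[2,3] NP  lex  "plan"
[0,3] S  >  k=2

[0,3] S   >
  [0,2] S/NP   <
    [0,1] "today" : S\N
    [1,2] "saw" : (S/NP)\(S\N)
  [2,3] "plan" : NP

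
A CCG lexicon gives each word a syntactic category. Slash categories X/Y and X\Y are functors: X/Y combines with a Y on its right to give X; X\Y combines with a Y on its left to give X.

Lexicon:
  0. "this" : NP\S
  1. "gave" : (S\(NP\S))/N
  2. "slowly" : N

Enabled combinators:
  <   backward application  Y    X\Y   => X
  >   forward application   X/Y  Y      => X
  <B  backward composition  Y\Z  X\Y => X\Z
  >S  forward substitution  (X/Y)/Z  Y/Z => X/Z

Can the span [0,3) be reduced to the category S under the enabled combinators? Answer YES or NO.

YES

[0,3] S   <
  [0,1] "this" : NP\S
  [1,3] S\(NP\S)   >
    [1,2] "gave" : (S\(NP\S))/N
    [2,3] "slowly" : N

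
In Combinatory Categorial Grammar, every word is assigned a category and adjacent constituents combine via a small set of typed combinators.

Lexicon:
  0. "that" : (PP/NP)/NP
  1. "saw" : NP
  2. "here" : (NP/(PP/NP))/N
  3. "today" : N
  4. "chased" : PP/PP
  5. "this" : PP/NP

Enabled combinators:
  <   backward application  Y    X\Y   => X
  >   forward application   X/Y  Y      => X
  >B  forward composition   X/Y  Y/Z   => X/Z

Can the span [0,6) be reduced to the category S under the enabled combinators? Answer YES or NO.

NO

(PP/NP)/NP NP (NP/(PP/NP))/N N PP/PP PP/NP
CKY chart[0,6] = {PP}; S ∉ chart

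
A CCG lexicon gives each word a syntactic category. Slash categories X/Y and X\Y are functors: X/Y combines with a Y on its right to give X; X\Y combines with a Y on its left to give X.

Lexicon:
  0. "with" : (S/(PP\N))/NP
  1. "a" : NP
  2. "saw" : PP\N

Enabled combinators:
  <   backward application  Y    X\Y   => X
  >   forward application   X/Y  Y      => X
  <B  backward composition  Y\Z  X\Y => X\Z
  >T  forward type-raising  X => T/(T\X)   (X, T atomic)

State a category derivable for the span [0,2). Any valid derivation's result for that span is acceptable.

[0,3] S   >
  [0,2] S/(PP\N)   >
    [0,1] "with" : (S/(PP\N))/NP
    [1,2] "a" : NP
  [2,3] "saw" : PP\N

S/(PP\N)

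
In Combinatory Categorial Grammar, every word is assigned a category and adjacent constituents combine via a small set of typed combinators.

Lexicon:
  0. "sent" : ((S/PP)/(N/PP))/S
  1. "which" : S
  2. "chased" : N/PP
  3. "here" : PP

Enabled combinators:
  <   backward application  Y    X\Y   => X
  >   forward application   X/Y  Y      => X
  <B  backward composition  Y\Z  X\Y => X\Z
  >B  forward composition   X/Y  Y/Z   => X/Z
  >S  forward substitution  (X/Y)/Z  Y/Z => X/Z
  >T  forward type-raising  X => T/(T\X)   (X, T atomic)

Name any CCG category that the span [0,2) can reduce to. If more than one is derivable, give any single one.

(S/PP)/(N/PP)

[0,4] S   >
  [0,3] S/PP   >
    [0,2] (S/PP)/(N/PP)   >
      [0,1] "sent" : ((S/PP)/(N/PP))/S
      [1,2] "which" : S
    [2,3] "chased" : N/PP
  [3,4] "here" : PP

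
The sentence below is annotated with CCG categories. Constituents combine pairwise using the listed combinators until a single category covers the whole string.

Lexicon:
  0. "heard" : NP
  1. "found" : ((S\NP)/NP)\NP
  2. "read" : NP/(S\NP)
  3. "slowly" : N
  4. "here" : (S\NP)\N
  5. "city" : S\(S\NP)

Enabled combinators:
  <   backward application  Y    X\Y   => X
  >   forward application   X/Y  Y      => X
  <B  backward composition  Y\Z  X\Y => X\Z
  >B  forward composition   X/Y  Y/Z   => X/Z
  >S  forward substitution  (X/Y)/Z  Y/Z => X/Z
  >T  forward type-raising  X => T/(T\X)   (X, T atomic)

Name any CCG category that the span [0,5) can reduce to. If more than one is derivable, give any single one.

[0,6] S   <
  [0,5] S\NP   >
    [0,2] (S\NP)/NP   <
      [0,1] "heard" : NP
      [1,2] "found" : ((S\NP)/NP)\NP
    [2,5] NP   >
      [2,3] "read" : NP/(S\NP)
      [3,5] S\NP   <
        [3,4] "slowly" : N
        [4,5] "here" : (S\NP)\N
  [5,6] "city" : S\(S\NP)

S\NP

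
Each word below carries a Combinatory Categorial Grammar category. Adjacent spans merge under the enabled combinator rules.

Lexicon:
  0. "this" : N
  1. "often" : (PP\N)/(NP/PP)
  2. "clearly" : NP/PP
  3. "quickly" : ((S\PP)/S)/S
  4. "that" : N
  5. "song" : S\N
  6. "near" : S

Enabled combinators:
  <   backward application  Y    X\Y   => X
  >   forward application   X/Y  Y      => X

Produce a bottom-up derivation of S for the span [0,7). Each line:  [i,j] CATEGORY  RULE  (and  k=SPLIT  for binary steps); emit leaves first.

[0,1] N  lex  "this"
[1,2] (PP\N)/(NP/PP)  lex  "often"
[2,3] NP/PP  lex  "clearly"
[1,3] PP\N  >  k=2
[0,3] PP  <  k=1
[3,4] ((S\PP)/S)/S  lex  "quickly"
[4,5] N  lex  "that"
[5,6] S\N  lex  "song"
[4,6] S  <  k=5
[3,6] (S\PP)/S  >  k=4
[6,7] S  lex  "near"
[3,7] S\PP  >  k=6
[0,7] S  <  k=3

[0,7] S   <
  [0,3] PP   <
    [0,1] "this" : N
    [1,3] PP\N   >
      [1,2] "often" : (PP\N)/(NP/PP)
      [2,3] "clearly" : NP/PP
  [3,7] S\PP   >
    [3,6] (S\PP)/S   >
      [3,4] "quickly" : ((S\PP)/S)/S
      [4,6] S   <
        [4,5] "that" : N
        [5,6] "song" : S\N
    [6,7] "near" : S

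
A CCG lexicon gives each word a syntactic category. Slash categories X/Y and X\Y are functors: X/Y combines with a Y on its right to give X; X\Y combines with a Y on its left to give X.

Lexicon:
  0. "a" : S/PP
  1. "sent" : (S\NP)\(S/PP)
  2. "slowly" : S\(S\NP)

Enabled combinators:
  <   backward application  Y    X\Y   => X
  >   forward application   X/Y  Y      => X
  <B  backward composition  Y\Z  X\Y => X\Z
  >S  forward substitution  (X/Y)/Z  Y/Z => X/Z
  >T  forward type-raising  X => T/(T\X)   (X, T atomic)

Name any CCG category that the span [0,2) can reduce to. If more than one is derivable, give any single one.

[0,3] S   <
  [0,2] S\NP   <
    [0,1] "a" : S/PP
    [1,2] "sent" : (S\NP)\(S/PP)
  [2,3] "slowly" : S\(S\NP)

S\NP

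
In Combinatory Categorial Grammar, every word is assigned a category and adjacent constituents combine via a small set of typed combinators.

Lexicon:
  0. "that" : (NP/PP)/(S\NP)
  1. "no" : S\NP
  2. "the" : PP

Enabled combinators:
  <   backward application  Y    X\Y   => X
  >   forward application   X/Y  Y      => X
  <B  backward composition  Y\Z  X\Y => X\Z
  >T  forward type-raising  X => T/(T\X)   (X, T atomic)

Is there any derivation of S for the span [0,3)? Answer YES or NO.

NO

(NP/PP)/(S\NP) S\NP PP
CKY chart[0,3] = {N/(N\NP), NP, NP/(NP\NP), PP/(PP\NP), S/(S\NP)}; S ∉ chart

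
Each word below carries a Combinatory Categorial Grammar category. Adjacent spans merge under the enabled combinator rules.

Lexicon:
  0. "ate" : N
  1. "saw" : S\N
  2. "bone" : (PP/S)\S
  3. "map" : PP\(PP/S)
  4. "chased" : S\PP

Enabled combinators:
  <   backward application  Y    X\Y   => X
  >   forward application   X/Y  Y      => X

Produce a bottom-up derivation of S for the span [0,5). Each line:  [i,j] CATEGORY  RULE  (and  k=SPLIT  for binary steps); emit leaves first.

[0,5] S   <
  [0,4] PP   <
    [0,3] PP/S   <
      [0,2] S   <
        [0,1] "ate" : N
        [1,2] "saw" : S\N
      [2,3] "bone" : (PP/S)\S
    [3,4] "map" : PP\(PP/S)
  [4,5] "chased" : S\PP

[0,1] N  lex  "ate"
[1,2] S\N  lex  "saw"
[0,2] S  <  k=1
[2,3] (PP/S)\S  lex  "bone"
[0,3] PP/S  <  k=2
[3,4] PP\(PP/S)  lex  "map"
[0,4] PP  <  k=3
[4,5] S\PP  lex  "chased"
[0,5] S  <  k=4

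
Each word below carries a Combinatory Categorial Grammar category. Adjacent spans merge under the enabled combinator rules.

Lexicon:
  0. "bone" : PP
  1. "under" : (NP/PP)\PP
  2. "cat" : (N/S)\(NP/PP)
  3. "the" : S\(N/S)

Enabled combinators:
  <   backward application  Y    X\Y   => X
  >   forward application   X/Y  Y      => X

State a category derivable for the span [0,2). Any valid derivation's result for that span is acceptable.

[0,4] S   <
  [0,3] N/S   <
    [0,2] NP/PP   <
      [0,1] "bone" : PP
      [1,2] "under" : (NP/PP)\PP
    [2,3] "cat" : (N/S)\(NP/PP)
  [3,4] "the" : S\(N/S)

NP/PP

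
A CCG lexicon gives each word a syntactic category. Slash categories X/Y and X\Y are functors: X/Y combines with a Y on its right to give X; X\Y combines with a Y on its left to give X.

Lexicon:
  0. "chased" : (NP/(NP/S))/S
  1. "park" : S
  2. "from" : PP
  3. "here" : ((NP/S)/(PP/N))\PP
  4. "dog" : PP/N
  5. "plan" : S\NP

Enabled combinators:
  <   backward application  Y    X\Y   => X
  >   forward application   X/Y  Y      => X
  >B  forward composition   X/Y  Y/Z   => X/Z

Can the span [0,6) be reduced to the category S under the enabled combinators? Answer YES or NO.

YES

[0,6] S   <
  [0,5] NP   >
    [0,2] NP/(NP/S)   >
      [0,1] "chased" : (NP/(NP/S))/S
      [1,2] "park" : S
    [2,5] NP/S   >
      [2,4] (NP/S)/(PP/N)   <
        [2,3] "from" : PP
        [3,4] "here" : ((NP/S)/(PP/N))\PP
      [4,5] "dog" : PP/N
  [5,6] "plan" : S\NP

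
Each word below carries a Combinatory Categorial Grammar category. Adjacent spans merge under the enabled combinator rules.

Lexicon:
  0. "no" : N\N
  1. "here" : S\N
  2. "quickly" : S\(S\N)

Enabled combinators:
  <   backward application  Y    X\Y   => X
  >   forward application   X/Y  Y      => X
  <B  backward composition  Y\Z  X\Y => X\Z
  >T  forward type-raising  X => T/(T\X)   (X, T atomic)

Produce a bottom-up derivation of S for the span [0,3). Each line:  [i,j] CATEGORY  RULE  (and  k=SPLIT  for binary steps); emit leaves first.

[0,1] N\N  lex  "no"
[1,2] S\N  lex  "here"
[0,2] S\N  <B  k=1
[2,3] S\(S\N)  lex  "quickly"
[0,3] S  <  k=2

[0,3] S   <
  [0,2] S\N   <B
    [0,1] "no" : N\N
    [1,2] "here" : S\N
  [2,3] "quickly" : S\(S\N)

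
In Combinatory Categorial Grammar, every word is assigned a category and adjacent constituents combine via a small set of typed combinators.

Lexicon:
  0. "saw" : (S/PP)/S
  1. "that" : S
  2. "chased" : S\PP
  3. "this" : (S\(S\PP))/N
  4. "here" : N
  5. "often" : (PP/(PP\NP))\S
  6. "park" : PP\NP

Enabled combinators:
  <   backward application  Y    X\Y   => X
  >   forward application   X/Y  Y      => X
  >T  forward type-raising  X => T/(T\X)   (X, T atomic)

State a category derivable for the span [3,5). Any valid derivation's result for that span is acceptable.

[0,7] S   >
  [0,2] S/PP   >
    [0,1] "saw" : (S/PP)/S
    [1,2] "that" : S
  [2,7] PP   >
    [2,6] PP/(PP\NP)   <
      [2,5] S   <
        [2,3] "chased" : S\PP
        [3,5] S\(S\PP)   >
          [3,4] "this" : (S\(S\PP))/N
          [4,5] "here" : N
      [5,6] "often" : (PP/(PP\NP))\S
    [6,7] "park" : PP\NP

S\(S\PP)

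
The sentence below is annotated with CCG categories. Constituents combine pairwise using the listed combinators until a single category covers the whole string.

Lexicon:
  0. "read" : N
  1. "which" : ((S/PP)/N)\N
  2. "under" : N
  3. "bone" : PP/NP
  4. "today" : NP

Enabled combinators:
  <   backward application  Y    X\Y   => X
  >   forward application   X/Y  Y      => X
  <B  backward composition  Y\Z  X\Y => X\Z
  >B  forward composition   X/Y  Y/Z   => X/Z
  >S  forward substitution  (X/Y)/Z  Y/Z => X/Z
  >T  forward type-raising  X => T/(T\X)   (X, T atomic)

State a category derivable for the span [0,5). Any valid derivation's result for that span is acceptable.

S

[0,5] S   >
  [0,3] S/PP   >
    [0,2] (S/PP)/N   <
      [0,1] "read" : N
      [1,2] "which" : ((S/PP)/N)\N
    [2,3] "under" : N
  [3,5] PP   >
    [3,4] "bone" : PP/NP
    [4,5] "today" : NP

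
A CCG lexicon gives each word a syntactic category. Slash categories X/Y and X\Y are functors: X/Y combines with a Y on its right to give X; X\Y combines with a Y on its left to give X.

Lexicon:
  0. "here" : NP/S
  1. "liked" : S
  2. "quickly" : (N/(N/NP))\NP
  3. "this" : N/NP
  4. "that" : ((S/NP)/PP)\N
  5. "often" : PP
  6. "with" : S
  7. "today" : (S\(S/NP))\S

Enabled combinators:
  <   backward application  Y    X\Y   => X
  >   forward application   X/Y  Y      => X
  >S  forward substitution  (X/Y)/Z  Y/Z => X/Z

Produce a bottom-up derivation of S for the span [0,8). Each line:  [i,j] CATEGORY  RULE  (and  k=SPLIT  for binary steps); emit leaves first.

[0,1] NP/S  lex  "here"
[1,2] S  lex  "liked"
[0,2] NP  >  k=1
[2,3] (N/(N/NP))\NP  lex  "quickly"
[0,3] N/(N/NP)  <  k=2
[3,4] N/NP  lex  "this"
[0,4] N  >  k=3
[4,5] ((S/NP)/PP)\N  lex  "that"
[0,5] (S/NP)/PP  <  k=4
[5,6] PP  lex  "often"
[0,6] S/NP  >  k=5
[6,7] S  lex  "with"
[7,8] (S\(S/NP))\S  lex  "today"
[6,8] S\(S/NP)  <  k=7
[0,8] S  <  k=6

[0,8] S   <
  [0,6] S/NP   >
    [0,5] (S/NP)/PP   <
      [0,4] N   >
        [0,3] N/(N/NP)   <
          [0,2] NP   >
            [0,1] "here" : NP/S
            [1,2] "liked" : S
          [2,3] "quickly" : (N/(N/NP))\NP
        [3,4] "this" : N/NP
      [4,5] "that" : ((S/NP)/PP)\N
    [5,6] "often" : PP
  [6,8] S\(S/NP)   <
    [6,7] "with" : S
    [7,8] "today" : (S\(S/NP))\S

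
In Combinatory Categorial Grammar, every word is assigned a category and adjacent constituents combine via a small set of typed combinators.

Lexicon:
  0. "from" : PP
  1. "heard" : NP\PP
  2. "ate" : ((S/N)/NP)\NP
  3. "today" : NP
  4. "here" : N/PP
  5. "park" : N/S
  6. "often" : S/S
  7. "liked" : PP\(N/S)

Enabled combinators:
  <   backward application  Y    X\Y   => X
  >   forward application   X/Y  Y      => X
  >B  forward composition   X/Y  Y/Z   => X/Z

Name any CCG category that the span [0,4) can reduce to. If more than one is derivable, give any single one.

S/N

[0,8] S   >
  [0,4] S/N   >
    [0,3] (S/N)/NP   <
      [0,2] NP   <
        [0,1] "from" : PP
        [1,2] "heard" : NP\PP
      [2,3] "ate" : ((S/N)/NP)\NP
    [3,4] "today" : NP
  [4,8] N   >
    [4,5] "here" : N/PP
    [5,8] PP   <
      [5,7] N/S   >B
        [5,6] "park" : N/S
        [6,7] "often" : S/S
      [7,8] "liked" : PP\(N/S)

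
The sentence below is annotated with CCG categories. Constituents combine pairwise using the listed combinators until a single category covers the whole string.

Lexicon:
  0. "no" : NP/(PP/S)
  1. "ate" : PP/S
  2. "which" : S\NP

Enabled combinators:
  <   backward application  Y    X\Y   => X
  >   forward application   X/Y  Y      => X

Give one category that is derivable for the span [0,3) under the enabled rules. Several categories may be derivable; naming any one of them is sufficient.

[0,3] S   <
  [0,2] NP   >
    [0,1] "no" : NP/(PP/S)
    [1,2] "ate" : PP/S
  [2,3] "which" : S\NP

S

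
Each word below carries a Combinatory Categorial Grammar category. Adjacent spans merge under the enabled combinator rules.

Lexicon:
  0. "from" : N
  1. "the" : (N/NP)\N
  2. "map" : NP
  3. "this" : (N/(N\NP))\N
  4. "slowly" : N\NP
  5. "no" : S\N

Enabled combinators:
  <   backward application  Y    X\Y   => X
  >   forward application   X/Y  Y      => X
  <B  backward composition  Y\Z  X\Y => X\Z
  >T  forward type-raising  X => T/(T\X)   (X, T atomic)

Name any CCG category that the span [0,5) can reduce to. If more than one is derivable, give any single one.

N

[0,6] S   <
  [0,5] N   >
    [0,4] N/(N\NP)   <
      [0,3] N   >
        [0,2] N/NP   <
          [0,1] "from" : N
          [1,2] "the" : (N/NP)\N
        [2,3] "map" : NP
      [3,4] "this" : (N/(N\NP))\N
    [4,5] "slowly" : N\NP
  [5,6] "no" : S\N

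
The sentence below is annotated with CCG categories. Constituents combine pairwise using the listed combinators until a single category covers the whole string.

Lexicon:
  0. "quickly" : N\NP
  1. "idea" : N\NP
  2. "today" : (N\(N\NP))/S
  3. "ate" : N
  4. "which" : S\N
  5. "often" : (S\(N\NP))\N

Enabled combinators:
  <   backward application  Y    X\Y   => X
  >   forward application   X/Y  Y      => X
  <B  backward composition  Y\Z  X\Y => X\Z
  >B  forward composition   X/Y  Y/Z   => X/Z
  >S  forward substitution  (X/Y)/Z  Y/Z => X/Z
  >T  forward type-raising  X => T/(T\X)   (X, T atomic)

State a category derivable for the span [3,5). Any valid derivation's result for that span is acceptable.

S

[0,6] S   <
  [0,1] "quickly" : N\NP
  [1,6] S\(N\NP)   <
    [1,5] N   <
      [1,2] "idea" : N\NP
      [2,5] N\(N\NP)   >
        [2,3] "today" : (N\(N\NP))/S
        [3,5] S   <
          [3,4] "ate" : N
          [4,5] "which" : S\N
    [5,6] "often" : (S\(N\NP))\N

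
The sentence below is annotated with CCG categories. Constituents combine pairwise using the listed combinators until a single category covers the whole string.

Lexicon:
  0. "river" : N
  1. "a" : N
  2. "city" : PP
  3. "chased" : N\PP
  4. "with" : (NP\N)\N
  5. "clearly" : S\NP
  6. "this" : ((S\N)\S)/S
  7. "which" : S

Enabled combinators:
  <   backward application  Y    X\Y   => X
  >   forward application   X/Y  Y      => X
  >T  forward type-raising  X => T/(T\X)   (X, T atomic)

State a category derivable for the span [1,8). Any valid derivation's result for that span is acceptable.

S\N

[0,8] S   <
  [0,1] "river" : N
  [1,8] S\N   <
    [1,6] S   <
      [1,5] NP   <
        [1,2] "a" : N
        [2,5] NP\N   <
          [2,4] N   >
            [2,3] N/(N\PP)   >T
              [2,3] "city" : PP
            [3,4] "chased" : N\PP
          [4,5] "with" : (NP\N)\N
      [5,6] "clearly" : S\NP
    [6,8] (S\N)\S   >
      [6,7] "this" : ((S\N)\S)/S
      [7,8] "which" : S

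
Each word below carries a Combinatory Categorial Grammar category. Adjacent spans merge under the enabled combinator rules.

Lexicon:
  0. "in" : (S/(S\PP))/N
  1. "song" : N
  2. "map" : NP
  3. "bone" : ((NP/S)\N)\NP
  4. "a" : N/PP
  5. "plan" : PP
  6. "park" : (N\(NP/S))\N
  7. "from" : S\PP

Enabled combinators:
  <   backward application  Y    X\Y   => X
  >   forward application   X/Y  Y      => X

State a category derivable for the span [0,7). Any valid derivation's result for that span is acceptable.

[0,8] S   >
  [0,7] S/(S\PP)   >
    [0,1] "in" : (S/(S\PP))/N
    [1,7] N   <
      [1,4] NP/S   <
        [1,2] "song" : N
        [2,4] (NP/S)\N   <
          [2,3] "map" : NP
          [3,4] "bone" : ((NP/S)\N)\NP
      [4,7] N\(NP/S)   <
        [4,6] N   >
          [4,5] "a" : N/PP
          [5,6] "plan" : PP
        [6,7] "park" : (N\(NP/S))\N
  [7,8] "from" : S\PP

S/(S\PP)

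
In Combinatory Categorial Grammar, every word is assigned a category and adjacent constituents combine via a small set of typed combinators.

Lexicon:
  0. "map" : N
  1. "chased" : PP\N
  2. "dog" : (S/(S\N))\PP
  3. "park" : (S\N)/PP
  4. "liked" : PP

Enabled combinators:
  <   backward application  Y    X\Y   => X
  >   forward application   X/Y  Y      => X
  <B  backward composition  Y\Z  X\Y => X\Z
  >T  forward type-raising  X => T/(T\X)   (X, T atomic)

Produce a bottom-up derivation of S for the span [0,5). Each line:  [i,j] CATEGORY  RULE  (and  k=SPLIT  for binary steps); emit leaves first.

[0,1] N  lex  "map"
[1,2] PP\N  lex  "chased"
[0,2] PP  <  k=1
[2,3] (S/(S\N))\PP  lex  "dog"
[0,3] S/(S\N)  <  k=2
[3,4] (S\N)/PP  lex  "park"
[4,5] PP  lex  "liked"
[3,5] S\N  >  k=4
[0,5] S  >  k=3

[0,5] S   >
  [0,3] S/(S\N)   <
    [0,2] PP   <
      [0,1] "map" : N
      [1,2] "chased" : PP\N
    [2,3] "dog" : (S/(S\N))\PP
  [3,5] S\N   >
    [3,4] "park" : (S\N)/PP
    [4,5] "liked" : PP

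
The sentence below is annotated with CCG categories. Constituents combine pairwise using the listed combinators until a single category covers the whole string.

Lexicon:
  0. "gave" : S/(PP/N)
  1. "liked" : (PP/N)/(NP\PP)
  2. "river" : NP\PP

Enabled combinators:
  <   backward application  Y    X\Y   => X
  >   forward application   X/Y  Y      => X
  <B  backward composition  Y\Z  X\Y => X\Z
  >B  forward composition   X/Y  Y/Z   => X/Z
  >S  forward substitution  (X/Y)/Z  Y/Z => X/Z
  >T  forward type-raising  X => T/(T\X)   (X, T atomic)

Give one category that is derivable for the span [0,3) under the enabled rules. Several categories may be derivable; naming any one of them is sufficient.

[0,3] S   >
  [0,1] "gave" : S/(PP/N)
  [1,3] PP/N   >
    [1,2] "liked" : (PP/N)/(NP\PP)
    [2,3] "river" : NP\PP

S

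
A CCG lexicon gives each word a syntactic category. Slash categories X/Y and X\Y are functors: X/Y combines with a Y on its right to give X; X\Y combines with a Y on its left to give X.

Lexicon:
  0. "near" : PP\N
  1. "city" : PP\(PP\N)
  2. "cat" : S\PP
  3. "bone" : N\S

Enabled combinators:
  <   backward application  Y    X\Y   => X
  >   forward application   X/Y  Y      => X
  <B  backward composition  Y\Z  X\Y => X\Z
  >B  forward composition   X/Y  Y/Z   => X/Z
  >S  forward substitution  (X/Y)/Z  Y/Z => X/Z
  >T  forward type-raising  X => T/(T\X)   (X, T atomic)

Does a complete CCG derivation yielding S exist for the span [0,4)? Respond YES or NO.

NO

PP\N PP\(PP\N) S\PP N\S
CKY chart[0,4] = {N, N/(N\N), NP/(NP\N), PP/(PP\N), S/(S\N)}; S ∉ chart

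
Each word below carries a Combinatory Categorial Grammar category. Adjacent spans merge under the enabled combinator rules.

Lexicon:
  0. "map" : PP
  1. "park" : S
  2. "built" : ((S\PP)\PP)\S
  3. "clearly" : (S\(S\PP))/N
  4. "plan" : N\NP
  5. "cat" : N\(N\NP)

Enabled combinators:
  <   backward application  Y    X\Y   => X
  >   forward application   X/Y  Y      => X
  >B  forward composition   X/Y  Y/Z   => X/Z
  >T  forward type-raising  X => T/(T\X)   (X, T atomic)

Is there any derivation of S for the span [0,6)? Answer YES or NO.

[0,6] S   <
  [0,3] S\PP   <
    [0,1] "map" : PP
    [1,3] (S\PP)\PP   <
      [1,2] "park" : S
      [2,3] "built" : ((S\PP)\PP)\S
  [3,6] S\(S\PP)   >
    [3,4] "clearly" : (S\(S\PP))/N
    [4,6] N   <
      [4,5] "plan" : N\NP
      [5,6] "cat" : N\(N\NP)

YES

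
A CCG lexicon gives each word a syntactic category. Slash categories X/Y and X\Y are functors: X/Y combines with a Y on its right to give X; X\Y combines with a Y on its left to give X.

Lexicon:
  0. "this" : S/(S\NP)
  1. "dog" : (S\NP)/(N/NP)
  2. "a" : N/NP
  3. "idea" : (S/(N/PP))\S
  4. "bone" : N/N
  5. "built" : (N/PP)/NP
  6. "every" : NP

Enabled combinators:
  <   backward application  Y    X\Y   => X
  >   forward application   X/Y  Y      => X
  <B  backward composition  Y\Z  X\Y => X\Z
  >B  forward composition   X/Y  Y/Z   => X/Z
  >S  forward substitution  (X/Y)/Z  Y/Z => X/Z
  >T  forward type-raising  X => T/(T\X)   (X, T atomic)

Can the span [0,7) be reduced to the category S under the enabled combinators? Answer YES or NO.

[0,7] S   >
  [0,4] S/(N/PP)   <
    [0,3] S   >
      [0,1] "this" : S/(S\NP)
      [1,3] S\NP   >
        [1,2] "dog" : (S\NP)/(N/NP)
        [2,3] "a" : N/NP
    [3,4] "idea" : (S/(N/PP))\S
  [4,7] N/PP   >B
    [4,5] "bone" : N/N
    [5,7] N/PP   >
      [5,6] "built" : (N/PP)/NP
      [6,7] "every" : NP

YES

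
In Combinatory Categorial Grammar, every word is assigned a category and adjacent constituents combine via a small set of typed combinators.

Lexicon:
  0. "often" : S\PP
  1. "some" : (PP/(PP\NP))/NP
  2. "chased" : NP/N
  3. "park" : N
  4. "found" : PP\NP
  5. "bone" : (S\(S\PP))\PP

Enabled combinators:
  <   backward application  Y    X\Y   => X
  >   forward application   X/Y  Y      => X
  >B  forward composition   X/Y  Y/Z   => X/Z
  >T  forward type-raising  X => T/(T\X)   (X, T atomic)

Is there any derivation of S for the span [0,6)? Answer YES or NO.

YES

[0,6] S   <
  [0,1] "often" : S\PP
  [1,6] S\(S\PP)   <
    [1,5] PP   >
      [1,4] PP/(PP\NP)   >
        [1,2] "some" : (PP/(PP\NP))/NP
        [2,4] NP   >
          [2,3] "chased" : NP/N
          [3,4] "park" : N
      [4,5] "found" : PP\NP
    [5,6] "bone" : (S\(S\PP))\PP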